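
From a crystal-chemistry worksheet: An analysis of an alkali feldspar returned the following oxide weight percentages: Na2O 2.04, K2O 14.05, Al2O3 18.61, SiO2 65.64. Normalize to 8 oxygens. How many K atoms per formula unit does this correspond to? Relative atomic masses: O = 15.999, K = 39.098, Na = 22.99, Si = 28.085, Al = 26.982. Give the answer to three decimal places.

Na2O (M=61.979): mol = 0.03291; Na = 0.06582, O = 0.03291.
K2O (M=94.195): mol = 0.14916; K = 0.29832, O = 0.14916.
Al2O3 (M=101.961): mol = 0.18252; Al = 0.36504, O = 0.54756.
SiO2 (M=60.083): mol = 1.09249; Si = 1.09249, O = 2.18498.
ΣO = 2.91461; factor = 8/ΣO = 2.74479.
K apfu = 0.29832 × 2.74479 = 0.819.

0.819 K apfu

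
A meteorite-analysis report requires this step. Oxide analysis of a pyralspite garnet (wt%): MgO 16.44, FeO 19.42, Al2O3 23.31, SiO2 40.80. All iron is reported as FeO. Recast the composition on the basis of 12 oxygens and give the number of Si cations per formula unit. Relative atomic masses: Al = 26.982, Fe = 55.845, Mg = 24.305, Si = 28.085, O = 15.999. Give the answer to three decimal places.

16.44 wt% MgO ÷ 40.304 g/mol = 0.40790 mol, giving 0.40790 Mg and 0.40790 O.
19.42 wt% FeO ÷ 71.844 g/mol = 0.27031 mol, giving 0.27031 Fe and 0.27031 O.
23.31 wt% Al2O3 ÷ 101.961 g/mol = 0.22862 mol, giving 0.45724 Al and 0.68586 O.
40.80 wt% SiO2 ÷ 60.083 g/mol = 0.67906 mol, giving 0.67906 Si and 1.35812 O.
Oxygen sums to 2.72219; scaling by 12/2.72219 = 4.40822 puts the formula on 12 O.
Si: 0.67906 × 4.40822 = 2.993 atoms per formula unit.

2.993 Si apfu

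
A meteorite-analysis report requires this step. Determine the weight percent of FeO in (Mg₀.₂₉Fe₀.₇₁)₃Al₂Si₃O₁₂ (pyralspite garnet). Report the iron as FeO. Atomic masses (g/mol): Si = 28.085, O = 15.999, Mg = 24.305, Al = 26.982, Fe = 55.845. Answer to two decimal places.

Molar mass of (Mg₀.₂₉Fe₀.₇₁)₃Al₂Si₃O₁₂ = 0.87·24.305 + 2.13·55.845 + 2·26.982 + 3·28.085 + 12·15.999 = 470.302 g/mol.
Each formula unit contains 2.13 Fe, equivalent to 2.13/1 = 2.1300 mol FeO.
M(FeO) = 1×55.845 + 1×15.999 = 71.844 g/mol.
Mass of FeO per formula unit = 2.1300 × 71.844 = 153.028 g.
FeO wt% = 153.028 / 470.302 × 100 = 32.54%.

32.54 wt%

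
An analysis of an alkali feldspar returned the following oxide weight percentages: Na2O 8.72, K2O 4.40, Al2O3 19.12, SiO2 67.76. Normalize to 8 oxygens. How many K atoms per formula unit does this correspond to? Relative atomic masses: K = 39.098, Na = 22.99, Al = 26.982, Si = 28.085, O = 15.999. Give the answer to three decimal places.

0.249 K apfu

Na2O (M=61.979): mol = 0.14069; Na = 0.28138, O = 0.14069.
K2O (M=94.195): mol = 0.04671; K = 0.09342, O = 0.04671.
Al2O3 (M=101.961): mol = 0.18752; Al = 0.37504, O = 0.56256.
SiO2 (M=60.083): mol = 1.12777; Si = 1.12777, O = 2.25554.
ΣO = 3.00550; factor = 8/ΣO = 2.66179.
K apfu = 0.09342 × 2.66179 = 0.249.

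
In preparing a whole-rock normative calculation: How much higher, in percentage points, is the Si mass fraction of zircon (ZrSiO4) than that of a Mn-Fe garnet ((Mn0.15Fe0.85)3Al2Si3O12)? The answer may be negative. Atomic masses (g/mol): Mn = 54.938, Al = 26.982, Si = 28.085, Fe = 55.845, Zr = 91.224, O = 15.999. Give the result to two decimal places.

Si in ZrSiO4: molar mass 183.305 g/mol; 1×28.085 = 28.085 g → 15.32 wt%.
Si in (Mn0.15Fe0.85)3Al2Si3O12: molar mass 497.334 g/mol; 3×28.085 = 84.255 g → 16.94 wt%.
Difference = 15.32 − 16.94 = -1.62 percentage points.

-1.62 percentage points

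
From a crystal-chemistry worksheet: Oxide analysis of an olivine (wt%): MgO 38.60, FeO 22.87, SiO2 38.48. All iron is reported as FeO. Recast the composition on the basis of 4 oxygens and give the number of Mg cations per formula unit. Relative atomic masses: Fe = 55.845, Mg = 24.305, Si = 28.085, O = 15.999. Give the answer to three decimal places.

MgO (M=40.304): mol = 0.95772; Mg = 0.95772, O = 0.95772.
FeO (M=71.844): mol = 0.31833; Fe = 0.31833, O = 0.31833.
SiO2 (M=60.083): mol = 0.64045; Si = 0.64045, O = 1.28090.
ΣO = 2.55695; factor = 4/ΣO = 1.56436.
Mg apfu = 0.95772 × 1.56436 = 1.498.

1.498 Mg apfu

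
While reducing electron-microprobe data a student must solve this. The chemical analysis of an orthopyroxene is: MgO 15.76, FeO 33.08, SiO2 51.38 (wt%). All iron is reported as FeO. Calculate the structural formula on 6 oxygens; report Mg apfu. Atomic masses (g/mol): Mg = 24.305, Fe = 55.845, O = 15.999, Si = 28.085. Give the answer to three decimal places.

0.916 Mg apfu

MgO (M=40.304): mol = 0.39103; Mg = 0.39103, O = 0.39103.
FeO (M=71.844): mol = 0.46044; Fe = 0.46044, O = 0.46044.
SiO2 (M=60.083): mol = 0.85515; Si = 0.85515, O = 1.71030.
ΣO = 2.56177; factor = 6/ΣO = 2.34213.
Mg apfu = 0.39103 × 2.34213 = 0.916.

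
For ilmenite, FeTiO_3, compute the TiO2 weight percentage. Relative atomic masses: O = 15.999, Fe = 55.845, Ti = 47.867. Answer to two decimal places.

Molar mass of FeTiO_3 = 1*55.845 + 1*47.867 + 3*15.999 = 151.709 g/mol.
Each formula unit contains 1 Ti, equivalent to 1/1 = 1.0000 mol TiO2.
M(TiO2) = 1×47.867 + 2×15.999 = 79.865 g/mol.
Mass of TiO2 per formula unit = 1.0000 × 79.865 = 79.865 g.
TiO2 wt% = 79.865 / 151.709 × 100 = 52.64%.

52.64 wt%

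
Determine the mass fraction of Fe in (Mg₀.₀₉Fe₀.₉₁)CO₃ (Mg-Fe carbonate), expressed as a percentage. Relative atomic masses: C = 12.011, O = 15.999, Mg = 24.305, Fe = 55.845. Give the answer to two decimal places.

44.97 wt%

Molar mass of (Mg₀.₀₉Fe₀.₉₁)CO₃: 0.09×24.305 + 0.91×55.845 + 1×12.011 + 3×15.999 = 113.014 g/mol.
Mass of Fe per formula unit: 0.91 × 55.845 = 50.819 g.
Weight fraction Fe = 50.819 / 113.014 = 0.4497.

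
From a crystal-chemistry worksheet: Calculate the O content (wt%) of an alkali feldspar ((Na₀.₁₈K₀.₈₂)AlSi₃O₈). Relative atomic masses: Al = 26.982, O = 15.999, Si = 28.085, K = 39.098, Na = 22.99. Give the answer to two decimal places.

Molar mass of (Na₀.₁₈K₀.₈₂)AlSi₃O₈: 0.18·22.99 + 0.82·39.098 + 1·26.982 + 3·28.085 + 8·15.999 = 275.428 g/mol.
Mass of O per formula unit: 8 × 15.999 = 127.992 g.
Weight fraction O = 127.992 / 275.428 = 0.4647.

46.47 wt%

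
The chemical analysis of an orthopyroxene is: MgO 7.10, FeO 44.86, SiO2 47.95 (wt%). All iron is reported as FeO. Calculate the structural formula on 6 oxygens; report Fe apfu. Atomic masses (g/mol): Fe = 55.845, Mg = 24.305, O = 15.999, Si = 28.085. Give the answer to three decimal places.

7.10 wt% MgO ÷ 40.304 g/mol = 0.17616 mol, giving 0.17616 Mg and 0.17616 O.
44.86 wt% FeO ÷ 71.844 g/mol = 0.62441 mol, giving 0.62441 Fe and 0.62441 O.
47.95 wt% SiO2 ÷ 60.083 g/mol = 0.79806 mol, giving 0.79806 Si and 1.59612 O.
Oxygen sums to 2.39669; scaling by 6/2.39669 = 2.50345 puts the formula on 6 O.
Fe: 0.62441 × 2.50345 = 1.563 atoms per formula unit.

1.563 Fe apfu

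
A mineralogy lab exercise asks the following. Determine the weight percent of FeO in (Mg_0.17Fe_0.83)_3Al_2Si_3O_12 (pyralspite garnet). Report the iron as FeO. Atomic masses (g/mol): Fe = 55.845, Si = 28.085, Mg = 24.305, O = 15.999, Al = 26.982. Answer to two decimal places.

Formula mass = 481.657 g/mol.
2.49 Fe → 2.4900 mol FeO per formula unit; M(FeO) = 71.844, so FeO mass = 178.892 g.
178.892/481.657 × 100 = 37.14 wt%.

37.14 wt%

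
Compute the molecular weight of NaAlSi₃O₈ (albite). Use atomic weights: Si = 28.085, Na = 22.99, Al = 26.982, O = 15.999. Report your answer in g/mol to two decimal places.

Na: 1 × 22.99 = 22.9900
Al: 1 × 26.982 = 26.9820
Si: 3 × 28.085 = 84.2550
O: 8 × 15.999 = 127.9920
Summing the contributions gives the formula mass.

262.22 g/mol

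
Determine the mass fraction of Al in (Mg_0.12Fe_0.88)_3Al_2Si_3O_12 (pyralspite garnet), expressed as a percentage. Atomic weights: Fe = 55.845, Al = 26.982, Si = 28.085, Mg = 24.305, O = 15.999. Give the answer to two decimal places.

11.09 mass %

M((Mg_0.12Fe_0.88)_3Al_2Si_3O_12) = 486.388 g/mol.
Al contributes 2 × 26.982 = 53.964 g per mole.
53.964/486.388 = 0.1109 → 11.09%.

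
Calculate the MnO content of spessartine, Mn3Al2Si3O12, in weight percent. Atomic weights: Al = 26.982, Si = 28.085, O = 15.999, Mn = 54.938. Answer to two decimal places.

42.99 wt%

Formula mass = 495.021 g/mol.
3 Mn → 3.0000 mol MnO per formula unit; M(MnO) = 70.937, so MnO mass = 212.811 g.
212.811/495.021 × 100 = 42.99 wt%.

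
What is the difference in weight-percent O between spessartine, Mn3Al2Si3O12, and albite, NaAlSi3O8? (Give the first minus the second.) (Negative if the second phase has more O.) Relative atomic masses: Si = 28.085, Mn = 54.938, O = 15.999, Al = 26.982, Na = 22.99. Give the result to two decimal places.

First mineral: 191.988 g O in 495.021 g formula = 38.78 wt% O.
Second mineral: 127.992 g O in 262.219 g formula = 48.81 wt% O.
38.78% − 48.81% gives a difference of -10.03 percentage points.

-10.03 percentage points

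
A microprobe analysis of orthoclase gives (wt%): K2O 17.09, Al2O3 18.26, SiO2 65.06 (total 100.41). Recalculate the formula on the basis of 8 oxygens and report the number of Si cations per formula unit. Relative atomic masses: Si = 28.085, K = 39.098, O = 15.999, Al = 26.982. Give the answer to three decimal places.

17.09 wt% K2O ÷ 94.195 g/mol = 0.18143 mol, giving 0.36286 K and 0.18143 O.
18.26 wt% Al2O3 ÷ 101.961 g/mol = 0.17909 mol, giving 0.35818 Al and 0.53727 O.
65.06 wt% SiO2 ÷ 60.083 g/mol = 1.08284 mol, giving 1.08284 Si and 2.16568 O.
Oxygen sums to 2.88438; scaling by 8/2.88438 = 2.77356 puts the formula on 8 O.
Si: 1.08284 × 2.77356 = 3.003 atoms per formula unit.

3.003 Si apfu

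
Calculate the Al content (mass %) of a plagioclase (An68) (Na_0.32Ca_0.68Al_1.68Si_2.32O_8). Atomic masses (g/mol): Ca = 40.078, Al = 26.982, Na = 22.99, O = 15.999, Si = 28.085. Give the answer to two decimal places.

16.60 mass %

Formula mass = 0.32·22.99 + 0.68·40.078 + 1.68·26.982 + 2.32·28.085 + 8·15.999 = 273.089 g/mol, of which 45.330 g is Al.
So Al makes up 45.330/273.089 = 0.1660 of the mass, i.e. 16.60%.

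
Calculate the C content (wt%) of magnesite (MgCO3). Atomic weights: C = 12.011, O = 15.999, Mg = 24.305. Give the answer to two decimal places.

Molar mass of MgCO3: 1·24.305 + 1·12.011 + 3·15.999 = 84.313 g/mol.
Mass of C per formula unit: 1 × 12.011 = 12.011 g.
Weight fraction C = 12.011 / 84.313 = 0.1425.

14.25 wt%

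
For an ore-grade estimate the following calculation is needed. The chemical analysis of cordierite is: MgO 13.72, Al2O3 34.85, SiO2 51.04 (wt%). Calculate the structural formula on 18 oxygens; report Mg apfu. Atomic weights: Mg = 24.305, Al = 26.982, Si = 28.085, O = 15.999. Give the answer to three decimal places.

1.999 Mg apfu

13.72 wt% MgO ÷ 40.304 g/mol = 0.34041 mol, giving 0.34041 Mg and 0.34041 O.
34.85 wt% Al2O3 ÷ 101.961 g/mol = 0.34180 mol, giving 0.68360 Al and 1.02540 O.
51.04 wt% SiO2 ÷ 60.083 g/mol = 0.84949 mol, giving 0.84949 Si and 1.69898 O.
Oxygen sums to 3.06479; scaling by 18/3.06479 = 5.87316 puts the formula on 18 O.
Mg: 0.34041 × 5.87316 = 1.999 atoms per formula unit.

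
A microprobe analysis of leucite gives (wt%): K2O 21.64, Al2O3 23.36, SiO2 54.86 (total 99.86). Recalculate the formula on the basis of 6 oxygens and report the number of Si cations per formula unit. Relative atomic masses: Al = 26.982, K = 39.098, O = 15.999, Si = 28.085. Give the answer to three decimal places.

1.997 Si apfu

K2O: 21.64/94.195 = 0.22974 mol → 0.45948 mol K, 0.22974 mol O.
Al2O3: 23.36/101.961 = 0.22911 mol → 0.45822 mol Al, 0.68733 mol O.
SiO2: 54.86/60.083 = 0.91307 mol → 0.91307 mol Si, 1.82614 mol O.
Total oxygen = 2.74321 mol. Normalization factor = 6/2.74321 = 2.18722.
Si per 6 O = 0.91307 × 2.18722 = 1.997.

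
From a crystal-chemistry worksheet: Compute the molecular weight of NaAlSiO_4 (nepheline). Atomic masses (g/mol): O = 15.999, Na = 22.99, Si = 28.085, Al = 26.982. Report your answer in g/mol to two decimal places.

142.05 g/mol

The formula mass is the sum 1×22.99 + 1×26.982 + 1×28.085 + 4×15.999.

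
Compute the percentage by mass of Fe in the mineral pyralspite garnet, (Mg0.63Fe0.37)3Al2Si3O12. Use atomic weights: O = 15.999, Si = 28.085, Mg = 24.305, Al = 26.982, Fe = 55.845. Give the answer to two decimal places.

M((Mg0.63Fe0.37)3Al2Si3O12) = 438.131 g/mol.
Fe contributes 1.11 × 55.845 = 61.988 g per mole.
61.988/438.131 = 0.1415 → 14.15%.

14.15 wt%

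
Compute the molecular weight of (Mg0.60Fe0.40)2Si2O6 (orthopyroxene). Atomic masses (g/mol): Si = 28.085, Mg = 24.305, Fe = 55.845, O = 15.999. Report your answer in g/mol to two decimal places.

226.01 g/mol

M = 1.20·24.305 + 0.80·55.845 + 2·28.085 + 6·15.999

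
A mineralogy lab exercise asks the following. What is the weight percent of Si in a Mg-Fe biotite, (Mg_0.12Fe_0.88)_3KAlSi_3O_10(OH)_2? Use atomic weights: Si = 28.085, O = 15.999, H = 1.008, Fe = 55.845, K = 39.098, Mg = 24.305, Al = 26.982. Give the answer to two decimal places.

16.83 wt%

Formula mass = 0.36×24.305 + 2.64×55.845 + 1×39.098 + 1×26.982 + 3×28.085 + 12×15.999 + 2×1.008 = 500.520 g/mol, of which 84.255 g is Si.
So Si makes up 84.255/500.520 = 0.1683 of the mass, i.e. 16.83%.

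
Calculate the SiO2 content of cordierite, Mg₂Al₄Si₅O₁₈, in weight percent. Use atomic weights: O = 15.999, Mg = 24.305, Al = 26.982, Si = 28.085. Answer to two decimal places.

51.36 wt%

Formula mass = 584.945 g/mol.
5 Si → 5.0000 mol SiO2 per formula unit; M(SiO2) = 60.083, so SiO2 mass = 300.415 g.
300.415/584.945 × 100 = 51.36 wt%.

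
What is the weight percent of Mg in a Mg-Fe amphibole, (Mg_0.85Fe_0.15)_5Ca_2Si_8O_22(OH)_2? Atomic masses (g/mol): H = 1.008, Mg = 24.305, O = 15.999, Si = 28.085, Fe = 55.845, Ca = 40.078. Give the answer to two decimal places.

12.36 wt%

Formula mass = 4.25*24.305 + 0.75*55.845 + 2*40.078 + 8*28.085 + 24*15.999 + 2*1.008 = 836.008 g/mol, of which 103.296 g is Mg.
So Mg makes up 103.296/836.008 = 0.1236 of the mass, i.e. 12.36%.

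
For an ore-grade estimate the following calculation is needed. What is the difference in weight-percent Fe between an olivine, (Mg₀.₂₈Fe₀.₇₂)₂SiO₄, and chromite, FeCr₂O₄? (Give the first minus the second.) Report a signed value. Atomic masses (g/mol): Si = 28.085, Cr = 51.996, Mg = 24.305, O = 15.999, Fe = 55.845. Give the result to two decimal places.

M((Mg₀.₂₈Fe₀.₇₂)₂SiO₄) = 186.109 g/mol, so wt% Fe = 80.417/186.109 × 100 = 43.21%.
M(FeCr₂O₄) = 223.833 g/mol, so wt% Fe = 55.845/223.833 × 100 = 24.95%.
43.21 − 24.95 = 18.26 pp.

18.26 percentage points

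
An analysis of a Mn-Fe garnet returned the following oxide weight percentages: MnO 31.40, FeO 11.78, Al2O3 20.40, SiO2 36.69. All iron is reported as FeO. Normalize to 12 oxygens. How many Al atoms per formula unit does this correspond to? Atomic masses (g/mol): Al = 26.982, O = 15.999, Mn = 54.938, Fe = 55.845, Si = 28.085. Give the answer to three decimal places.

31.40 wt% MnO ÷ 70.937 g/mol = 0.44265 mol, giving 0.44265 Mn and 0.44265 O.
11.78 wt% FeO ÷ 71.844 g/mol = 0.16397 mol, giving 0.16397 Fe and 0.16397 O.
20.40 wt% Al2O3 ÷ 101.961 g/mol = 0.20008 mol, giving 0.40016 Al and 0.60024 O.
36.69 wt% SiO2 ÷ 60.083 g/mol = 0.61066 mol, giving 0.61066 Si and 1.22132 O.
Oxygen sums to 2.42818; scaling by 12/2.42818 = 4.94197 puts the formula on 12 O.
Al: 0.40016 × 4.94197 = 1.978 atoms per formula unit.

1.978 Al apfu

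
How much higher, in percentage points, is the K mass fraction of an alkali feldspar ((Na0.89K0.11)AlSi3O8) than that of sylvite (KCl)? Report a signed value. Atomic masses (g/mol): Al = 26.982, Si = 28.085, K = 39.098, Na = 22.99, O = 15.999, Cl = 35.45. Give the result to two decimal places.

M((Na0.89K0.11)AlSi3O8) = 263.991 g/mol, so wt% K = 4.301/263.991 × 100 = 1.63%.
M(KCl) = 74.548 g/mol, so wt% K = 39.098/74.548 × 100 = 52.45%.
1.63 − 52.45 = -50.82 pp.

-50.82 percentage points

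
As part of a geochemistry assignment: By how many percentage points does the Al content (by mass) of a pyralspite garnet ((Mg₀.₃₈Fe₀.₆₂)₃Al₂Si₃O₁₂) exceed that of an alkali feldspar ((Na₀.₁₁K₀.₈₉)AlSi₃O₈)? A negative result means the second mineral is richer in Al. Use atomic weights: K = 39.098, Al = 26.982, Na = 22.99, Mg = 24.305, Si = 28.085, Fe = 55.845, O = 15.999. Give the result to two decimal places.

1.93 percentage points

Al in (Mg₀.₃₈Fe₀.₆₂)₃Al₂Si₃O₁₂: molar mass 461.786 g/mol; 2×26.982 = 53.964 g → 11.69 wt%.
Al in (Na₀.₁₁K₀.₈₉)AlSi₃O₈: molar mass 276.555 g/mol; 1×26.982 = 26.982 g → 9.76 wt%.
Difference = 11.69 − 9.76 = 1.93 percentage points.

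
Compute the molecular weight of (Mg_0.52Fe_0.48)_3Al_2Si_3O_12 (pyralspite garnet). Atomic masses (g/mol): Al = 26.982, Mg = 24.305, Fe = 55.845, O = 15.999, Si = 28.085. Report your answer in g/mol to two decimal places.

448.54 g/mol

The formula mass is the sum 1.56×24.305 + 1.44×55.845 + 2×26.982 + 3×28.085 + 12×15.999.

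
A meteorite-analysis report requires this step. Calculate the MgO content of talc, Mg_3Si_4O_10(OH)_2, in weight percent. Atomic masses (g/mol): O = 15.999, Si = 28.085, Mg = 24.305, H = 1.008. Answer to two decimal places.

M(Mg_3Si_4O_10(OH)_2) = 379.259 g/mol; M(MgO) = 40.304 g/mol.
Moles MgO per formula unit = 3 Mg ÷ 1 = 3.0000.
MgO fraction = (3.0000 × 40.304) / 379.259 = 120.912/379.259 = 0.3188.

31.88 wt%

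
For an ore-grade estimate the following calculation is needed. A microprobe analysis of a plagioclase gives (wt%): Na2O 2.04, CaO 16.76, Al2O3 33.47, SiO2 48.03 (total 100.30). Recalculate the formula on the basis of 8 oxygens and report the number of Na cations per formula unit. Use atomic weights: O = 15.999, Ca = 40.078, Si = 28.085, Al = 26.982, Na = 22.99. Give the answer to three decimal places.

Na2O (M=61.979): mol = 0.03291; Na = 0.06582, O = 0.03291.
CaO (M=56.077): mol = 0.29887; Ca = 0.29887, O = 0.29887.
Al2O3 (M=101.961): mol = 0.32826; Al = 0.65652, O = 0.98478.
SiO2 (M=60.083): mol = 0.79939; Si = 0.79939, O = 1.59878.
ΣO = 2.91534; factor = 8/ΣO = 2.74411.
Na apfu = 0.06582 × 2.74411 = 0.181.

0.181 Na apfu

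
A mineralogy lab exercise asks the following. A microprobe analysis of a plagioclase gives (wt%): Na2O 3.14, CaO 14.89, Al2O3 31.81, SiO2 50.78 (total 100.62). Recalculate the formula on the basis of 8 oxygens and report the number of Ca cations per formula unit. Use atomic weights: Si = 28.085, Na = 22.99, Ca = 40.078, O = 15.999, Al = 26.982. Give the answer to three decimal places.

0.722 Ca apfu

Na2O (M=61.979): mol = 0.05066; Na = 0.10132, O = 0.05066.
CaO (M=56.077): mol = 0.26553; Ca = 0.26553, O = 0.26553.
Al2O3 (M=101.961): mol = 0.31198; Al = 0.62396, O = 0.93594.
SiO2 (M=60.083): mol = 0.84516; Si = 0.84516, O = 1.69032.
ΣO = 2.94245; factor = 8/ΣO = 2.71882.
Ca apfu = 0.26553 × 2.71882 = 0.722.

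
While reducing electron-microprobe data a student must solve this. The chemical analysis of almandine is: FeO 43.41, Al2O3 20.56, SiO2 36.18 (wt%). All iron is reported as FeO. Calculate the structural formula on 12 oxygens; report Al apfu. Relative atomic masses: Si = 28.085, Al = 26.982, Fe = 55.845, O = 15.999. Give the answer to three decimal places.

2.005 Al apfu

FeO: 43.41/71.844 = 0.60423 mol → 0.60423 mol Fe, 0.60423 mol O.
Al2O3: 20.56/101.961 = 0.20165 mol → 0.40330 mol Al, 0.60495 mol O.
SiO2: 36.18/60.083 = 0.60217 mol → 0.60217 mol Si, 1.20434 mol O.
Total oxygen = 2.41352 mol. Normalization factor = 12/2.41352 = 4.97199.
Al per 12 O = 0.40330 × 4.97199 = 2.005.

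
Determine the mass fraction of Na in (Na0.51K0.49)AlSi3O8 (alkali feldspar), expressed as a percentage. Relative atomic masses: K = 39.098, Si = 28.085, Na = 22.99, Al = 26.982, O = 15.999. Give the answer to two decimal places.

M((Na0.51K0.49)AlSi3O8) = 270.112 g/mol.
Na contributes 0.51 × 22.99 = 11.725 g per mole.
11.725/270.112 = 0.0434 → 4.34%.

4.34 weight percent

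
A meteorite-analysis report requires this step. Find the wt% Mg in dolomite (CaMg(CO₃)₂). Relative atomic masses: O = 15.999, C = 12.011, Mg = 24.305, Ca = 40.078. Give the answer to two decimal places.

13.18 mass %

Molar mass of CaMg(CO₃)₂: 1*40.078 + 1*24.305 + 2*12.011 + 6*15.999 = 184.399 g/mol.
Mass of Mg per formula unit: 1 × 24.305 = 24.305 g.
Weight fraction Mg = 24.305 / 184.399 = 0.1318.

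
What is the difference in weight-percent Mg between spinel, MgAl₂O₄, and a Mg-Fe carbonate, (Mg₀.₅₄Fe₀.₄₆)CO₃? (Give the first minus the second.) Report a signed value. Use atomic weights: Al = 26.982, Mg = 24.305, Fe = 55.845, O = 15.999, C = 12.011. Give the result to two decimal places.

Mg in MgAl₂O₄: molar mass 142.265 g/mol; 1×24.305 = 24.305 g → 17.08 wt%.
Mg in (Mg₀.₅₄Fe₀.₄₆)CO₃: molar mass 98.821 g/mol; 0.54×24.305 = 13.125 g → 13.28 wt%.
Difference = 17.08 − 13.28 = 3.80 percentage points.

3.80 percentage points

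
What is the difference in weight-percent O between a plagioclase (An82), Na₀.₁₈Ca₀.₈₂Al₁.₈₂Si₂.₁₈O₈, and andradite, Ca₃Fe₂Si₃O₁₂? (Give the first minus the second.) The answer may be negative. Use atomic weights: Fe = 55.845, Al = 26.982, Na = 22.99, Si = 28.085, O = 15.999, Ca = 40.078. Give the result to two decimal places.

8.71 percentage points

First mineral: 127.992 g O in 275.327 g formula = 46.49 wt% O.
Second mineral: 191.988 g O in 508.167 g formula = 37.78 wt% O.
46.49% − 37.78% gives a difference of 8.71 percentage points.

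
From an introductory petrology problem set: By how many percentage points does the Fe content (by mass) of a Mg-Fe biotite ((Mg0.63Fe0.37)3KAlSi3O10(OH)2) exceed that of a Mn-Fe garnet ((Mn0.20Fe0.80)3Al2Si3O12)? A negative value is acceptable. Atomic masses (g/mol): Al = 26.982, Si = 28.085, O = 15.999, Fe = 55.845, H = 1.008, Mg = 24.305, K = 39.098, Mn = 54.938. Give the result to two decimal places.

First mineral: 61.988 g Fe in 452.263 g formula = 13.71 wt% Fe.
Second mineral: 134.028 g Fe in 497.198 g formula = 26.96 wt% Fe.
13.71% − 26.96% gives a difference of -13.25 percentage points.

-13.25 percentage points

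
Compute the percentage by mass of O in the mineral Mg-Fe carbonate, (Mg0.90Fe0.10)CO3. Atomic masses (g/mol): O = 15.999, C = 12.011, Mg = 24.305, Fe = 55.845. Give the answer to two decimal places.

54.87 weight percent

Formula mass = 0.90·24.305 + 0.10·55.845 + 1·12.011 + 3·15.999 = 87.467 g/mol, of which 47.997 g is O.
So O makes up 47.997/87.467 = 0.5487 of the mass, i.e. 54.87%.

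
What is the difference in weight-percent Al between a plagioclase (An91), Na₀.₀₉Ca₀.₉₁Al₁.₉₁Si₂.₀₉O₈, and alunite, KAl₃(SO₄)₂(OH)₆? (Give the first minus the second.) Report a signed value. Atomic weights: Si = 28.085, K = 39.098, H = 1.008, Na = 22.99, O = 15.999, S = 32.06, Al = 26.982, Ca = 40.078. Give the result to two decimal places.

-0.92 percentage points

Al in Na₀.₀₉Ca₀.₉₁Al₁.₉₁Si₂.₀₉O₈: molar mass 276.765 g/mol; 1.91×26.982 = 51.536 g → 18.62 wt%.
Al in KAl₃(SO₄)₂(OH)₆: molar mass 414.198 g/mol; 3×26.982 = 80.946 g → 19.54 wt%.
Difference = 18.62 − 19.54 = -0.92 percentage points.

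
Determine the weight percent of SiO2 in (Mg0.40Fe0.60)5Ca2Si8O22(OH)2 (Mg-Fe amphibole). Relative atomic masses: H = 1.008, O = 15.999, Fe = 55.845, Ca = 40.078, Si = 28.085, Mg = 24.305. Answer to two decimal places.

Formula mass = 906.973 g/mol.
8 Si → 8.0000 mol SiO2 per formula unit; M(SiO2) = 60.083, so SiO2 mass = 480.664 g.
480.664/906.973 × 100 = 53.00 wt%.

53.00 wt%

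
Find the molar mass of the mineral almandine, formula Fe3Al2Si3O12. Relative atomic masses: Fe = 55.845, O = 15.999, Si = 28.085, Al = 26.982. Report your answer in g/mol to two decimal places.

497.74 g/mol

The formula mass is the sum 3*55.845 + 2*26.982 + 3*28.085 + 12*15.999.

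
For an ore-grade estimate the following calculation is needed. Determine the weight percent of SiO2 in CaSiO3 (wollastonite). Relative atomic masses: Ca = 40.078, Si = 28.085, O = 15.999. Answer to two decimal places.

Molar mass of CaSiO3 = 1·40.078 + 1·28.085 + 3·15.999 = 116.160 g/mol.
Each formula unit contains 1 Si, equivalent to 1/1 = 1.0000 mol SiO2.
M(SiO2) = 1×28.085 + 2×15.999 = 60.083 g/mol.
Mass of SiO2 per formula unit = 1.0000 × 60.083 = 60.083 g.
SiO2 wt% = 60.083 / 116.160 × 100 = 51.72%.

51.72 wt%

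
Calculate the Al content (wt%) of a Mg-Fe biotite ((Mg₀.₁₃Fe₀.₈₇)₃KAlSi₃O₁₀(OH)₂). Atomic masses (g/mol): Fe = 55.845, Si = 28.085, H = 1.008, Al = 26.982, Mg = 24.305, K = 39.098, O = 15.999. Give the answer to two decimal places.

5.40 wt%

Molar mass of (Mg₀.₁₃Fe₀.₈₇)₃KAlSi₃O₁₀(OH)₂: 0.39*24.305 + 2.61*55.845 + 1*39.098 + 1*26.982 + 3*28.085 + 12*15.999 + 2*1.008 = 499.573 g/mol.
Mass of Al per formula unit: 1 × 26.982 = 26.982 g.
Weight fraction Al = 26.982 / 499.573 = 0.0540.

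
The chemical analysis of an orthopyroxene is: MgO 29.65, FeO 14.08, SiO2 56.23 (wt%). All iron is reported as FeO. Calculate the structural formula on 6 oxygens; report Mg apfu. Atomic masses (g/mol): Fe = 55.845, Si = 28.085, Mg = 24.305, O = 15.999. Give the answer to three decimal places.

MgO (M=40.304): mol = 0.73566; Mg = 0.73566, O = 0.73566.
FeO (M=71.844): mol = 0.19598; Fe = 0.19598, O = 0.19598.
SiO2 (M=60.083): mol = 0.93587; Si = 0.93587, O = 1.87174.
ΣO = 2.80338; factor = 6/ΣO = 2.14027.
Mg apfu = 0.73566 × 2.14027 = 1.575.

1.575 Mg apfu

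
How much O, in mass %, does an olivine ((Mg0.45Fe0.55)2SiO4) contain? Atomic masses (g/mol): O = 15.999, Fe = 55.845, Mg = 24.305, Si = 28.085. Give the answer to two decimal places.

Molar mass of (Mg0.45Fe0.55)2SiO4: 0.90×24.305 + 1.10×55.845 + 1×28.085 + 4×15.999 = 175.385 g/mol.
Mass of O per formula unit: 4 × 15.999 = 63.996 g.
Weight fraction O = 63.996 / 175.385 = 0.3649.

36.49 mass %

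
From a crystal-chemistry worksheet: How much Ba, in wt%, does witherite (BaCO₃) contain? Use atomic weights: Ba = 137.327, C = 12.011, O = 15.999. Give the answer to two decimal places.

Molar mass of BaCO₃: 1·137.327 + 1·12.011 + 3·15.999 = 197.335 g/mol.
Mass of Ba per formula unit: 1 × 137.327 = 137.327 g.
Weight fraction Ba = 137.327 / 197.335 = 0.6959.

69.59 wt%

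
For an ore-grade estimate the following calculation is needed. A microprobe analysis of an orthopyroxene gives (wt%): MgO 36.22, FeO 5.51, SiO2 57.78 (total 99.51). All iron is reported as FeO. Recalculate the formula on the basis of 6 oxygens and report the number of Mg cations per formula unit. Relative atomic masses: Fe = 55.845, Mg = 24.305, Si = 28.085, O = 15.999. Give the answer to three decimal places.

MgO: 36.22/40.304 = 0.89867 mol → 0.89867 mol Mg, 0.89867 mol O.
FeO: 5.51/71.844 = 0.07669 mol → 0.07669 mol Fe, 0.07669 mol O.
SiO2: 57.78/60.083 = 0.96167 mol → 0.96167 mol Si, 1.92334 mol O.
Total oxygen = 2.89870 mol. Normalization factor = 6/2.89870 = 2.06989.
Mg per 6 O = 0.89867 × 2.06989 = 1.860.

1.860 Mg apfu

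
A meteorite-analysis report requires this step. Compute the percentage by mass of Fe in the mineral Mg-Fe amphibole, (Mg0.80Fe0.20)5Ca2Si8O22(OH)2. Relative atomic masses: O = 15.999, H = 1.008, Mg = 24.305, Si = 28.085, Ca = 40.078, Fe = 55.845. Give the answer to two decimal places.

Formula mass = 4×24.305 + 1×55.845 + 2×40.078 + 8×28.085 + 24×15.999 + 2×1.008 = 843.893 g/mol, of which 55.845 g is Fe.
So Fe makes up 55.845/843.893 = 0.0662 of the mass, i.e. 6.62%.

6.62 mass %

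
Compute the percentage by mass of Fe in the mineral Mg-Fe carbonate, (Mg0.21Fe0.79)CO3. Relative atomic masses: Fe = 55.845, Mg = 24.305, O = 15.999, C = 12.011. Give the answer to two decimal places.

40.39 wt%

Formula mass = 0.21·24.305 + 0.79·55.845 + 1·12.011 + 3·15.999 = 109.230 g/mol, of which 44.118 g is Fe.
So Fe makes up 44.118/109.230 = 0.4039 of the mass, i.e. 40.39%.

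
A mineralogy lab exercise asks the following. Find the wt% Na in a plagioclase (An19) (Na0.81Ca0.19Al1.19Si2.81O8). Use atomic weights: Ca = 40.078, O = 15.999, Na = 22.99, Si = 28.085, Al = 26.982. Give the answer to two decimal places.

7.02 weight percent

Molar mass of Na0.81Ca0.19Al1.19Si2.81O8: 0.81×22.99 + 0.19×40.078 + 1.19×26.982 + 2.81×28.085 + 8×15.999 = 265.256 g/mol.
Mass of Na per formula unit: 0.81 × 22.99 = 18.622 g.
Weight fraction Na = 18.622 / 265.256 = 0.0702.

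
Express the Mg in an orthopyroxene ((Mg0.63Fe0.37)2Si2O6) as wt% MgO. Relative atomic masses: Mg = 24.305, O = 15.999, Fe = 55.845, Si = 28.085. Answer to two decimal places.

M((Mg0.63Fe0.37)2Si2O6) = 224.114 g/mol; M(MgO) = 40.304 g/mol.
Moles MgO per formula unit = 1.26 Mg ÷ 1 = 1.2600.
MgO fraction = (1.2600 × 40.304) / 224.114 = 50.783/224.114 = 0.2266.

22.66 wt%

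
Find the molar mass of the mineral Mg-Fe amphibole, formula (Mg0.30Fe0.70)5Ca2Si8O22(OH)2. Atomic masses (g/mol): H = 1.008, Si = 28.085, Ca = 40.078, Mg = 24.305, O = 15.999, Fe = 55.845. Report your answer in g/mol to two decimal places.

Mg: 1.50 × 24.305 = 36.4575
Fe: 3.50 × 55.845 = 195.4575
Ca: 2 × 40.078 = 80.1560
Si: 8 × 28.085 = 224.6800
O: 24 × 15.999 = 383.9760
H: 2 × 1.008 = 2.0160
Summing the contributions gives the formula mass.

922.74 g/mol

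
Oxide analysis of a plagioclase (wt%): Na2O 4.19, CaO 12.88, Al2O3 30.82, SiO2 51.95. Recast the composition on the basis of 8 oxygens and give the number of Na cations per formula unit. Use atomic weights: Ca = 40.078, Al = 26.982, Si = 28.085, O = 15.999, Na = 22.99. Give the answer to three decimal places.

0.369 Na apfu

Na2O: 4.19/61.979 = 0.06760 mol → 0.13520 mol Na, 0.06760 mol O.
CaO: 12.88/56.077 = 0.22968 mol → 0.22968 mol Ca, 0.22968 mol O.
Al2O3: 30.82/101.961 = 0.30227 mol → 0.60454 mol Al, 0.90681 mol O.
SiO2: 51.95/60.083 = 0.86464 mol → 0.86464 mol Si, 1.72928 mol O.
Total oxygen = 2.93337 mol. Normalization factor = 8/2.93337 = 2.72724.
Na per 8 O = 0.13520 × 2.72724 = 0.369.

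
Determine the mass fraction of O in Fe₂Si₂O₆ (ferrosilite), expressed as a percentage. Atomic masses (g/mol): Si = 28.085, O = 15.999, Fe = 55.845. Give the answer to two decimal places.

36.38 mass %

M(Fe₂Si₂O₆) = 263.854 g/mol.
O contributes 6 × 15.999 = 95.994 g per mole.
95.994/263.854 = 0.3638 → 36.38%.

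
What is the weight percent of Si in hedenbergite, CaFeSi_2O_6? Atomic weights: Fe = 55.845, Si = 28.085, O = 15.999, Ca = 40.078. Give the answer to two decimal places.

22.64 mass %

Formula mass = 1*40.078 + 1*55.845 + 2*28.085 + 6*15.999 = 248.087 g/mol, of which 56.170 g is Si.
So Si makes up 56.170/248.087 = 0.2264 of the mass, i.e. 22.64%.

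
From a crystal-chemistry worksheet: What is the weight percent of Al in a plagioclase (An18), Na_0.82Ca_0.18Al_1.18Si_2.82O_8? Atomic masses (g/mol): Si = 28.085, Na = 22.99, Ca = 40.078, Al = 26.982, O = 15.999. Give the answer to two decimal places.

Formula mass = 0.82·22.99 + 0.18·40.078 + 1.18·26.982 + 2.82·28.085 + 8·15.999 = 265.096 g/mol, of which 31.839 g is Al.
So Al makes up 31.839/265.096 = 0.1201 of the mass, i.e. 12.01%.

12.01 weight percent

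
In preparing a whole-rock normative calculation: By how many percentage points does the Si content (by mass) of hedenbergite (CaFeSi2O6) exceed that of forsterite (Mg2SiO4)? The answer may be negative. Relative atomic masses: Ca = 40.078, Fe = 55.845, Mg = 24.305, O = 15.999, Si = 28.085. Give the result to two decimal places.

Si in CaFeSi2O6: molar mass 248.087 g/mol; 2×28.085 = 56.170 g → 22.64 wt%.
Si in Mg2SiO4: molar mass 140.691 g/mol; 1×28.085 = 28.085 g → 19.96 wt%.
Difference = 22.64 − 19.96 = 2.68 percentage points.

2.68 percentage points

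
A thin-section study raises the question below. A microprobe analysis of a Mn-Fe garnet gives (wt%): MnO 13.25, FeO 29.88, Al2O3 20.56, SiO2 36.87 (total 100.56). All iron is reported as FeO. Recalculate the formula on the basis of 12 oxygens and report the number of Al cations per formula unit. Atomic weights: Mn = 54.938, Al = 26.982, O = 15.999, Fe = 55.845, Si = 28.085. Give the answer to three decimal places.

1.988 Al apfu

13.25 wt% MnO ÷ 70.937 g/mol = 0.18679 mol, giving 0.18679 Mn and 0.18679 O.
29.88 wt% FeO ÷ 71.844 g/mol = 0.41590 mol, giving 0.41590 Fe and 0.41590 O.
20.56 wt% Al2O3 ÷ 101.961 g/mol = 0.20165 mol, giving 0.40330 Al and 0.60495 O.
36.87 wt% SiO2 ÷ 60.083 g/mol = 0.61365 mol, giving 0.61365 Si and 1.22730 O.
Oxygen sums to 2.43494; scaling by 12/2.43494 = 4.92825 puts the formula on 12 O.
Al: 0.40330 × 4.92825 = 1.988 atoms per formula unit.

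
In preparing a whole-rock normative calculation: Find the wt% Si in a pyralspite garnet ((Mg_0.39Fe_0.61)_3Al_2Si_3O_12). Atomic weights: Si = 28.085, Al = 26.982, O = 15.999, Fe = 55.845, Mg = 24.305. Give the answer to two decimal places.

18.28 wt%

Formula mass = 1.17*24.305 + 1.83*55.845 + 2*26.982 + 3*28.085 + 12*15.999 = 460.840 g/mol, of which 84.255 g is Si.
So Si makes up 84.255/460.840 = 0.1828 of the mass, i.e. 18.28%.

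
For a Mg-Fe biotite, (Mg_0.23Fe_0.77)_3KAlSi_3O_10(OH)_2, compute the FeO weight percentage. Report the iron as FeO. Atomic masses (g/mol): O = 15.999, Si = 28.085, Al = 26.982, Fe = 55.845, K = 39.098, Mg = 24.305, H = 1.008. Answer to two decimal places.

M((Mg_0.23Fe_0.77)_3KAlSi_3O_10(OH)_2) = 490.111 g/mol; M(FeO) = 71.844 g/mol.
Moles FeO per formula unit = 2.31 Fe ÷ 1 = 2.3100.
FeO fraction = (2.3100 × 71.844) / 490.111 = 165.960/490.111 = 0.3386.

33.86 wt%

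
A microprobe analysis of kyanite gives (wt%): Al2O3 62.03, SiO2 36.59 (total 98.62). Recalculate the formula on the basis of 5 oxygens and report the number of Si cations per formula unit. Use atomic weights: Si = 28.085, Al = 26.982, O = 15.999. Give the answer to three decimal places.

62.03 wt% Al2O3 ÷ 101.961 g/mol = 0.60837 mol, giving 1.21674 Al and 1.82511 O.
36.59 wt% SiO2 ÷ 60.083 g/mol = 0.60899 mol, giving 0.60899 Si and 1.21798 O.
Oxygen sums to 3.04309; scaling by 5/3.04309 = 1.64307 puts the formula on 5 O.
Si: 0.60899 × 1.64307 = 1.001 atoms per formula unit.

1.001 Si apfu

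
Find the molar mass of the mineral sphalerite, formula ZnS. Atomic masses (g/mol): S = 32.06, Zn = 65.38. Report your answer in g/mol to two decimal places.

97.44 g/mol

The formula mass is the sum 1(65.38) + 1(32.06).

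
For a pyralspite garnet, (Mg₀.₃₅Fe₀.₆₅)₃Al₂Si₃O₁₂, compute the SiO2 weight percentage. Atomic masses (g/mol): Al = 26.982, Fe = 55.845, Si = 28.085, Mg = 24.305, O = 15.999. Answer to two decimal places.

38.79 wt%

Formula mass = 464.625 g/mol.
3 Si → 3.0000 mol SiO2 per formula unit; M(SiO2) = 60.083, so SiO2 mass = 180.249 g.
180.249/464.625 × 100 = 38.79 wt%.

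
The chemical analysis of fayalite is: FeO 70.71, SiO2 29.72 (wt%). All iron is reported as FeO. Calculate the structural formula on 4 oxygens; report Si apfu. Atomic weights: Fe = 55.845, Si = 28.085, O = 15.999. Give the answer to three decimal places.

FeO: 70.71/71.844 = 0.98422 mol → 0.98422 mol Fe, 0.98422 mol O.
SiO2: 29.72/60.083 = 0.49465 mol → 0.49465 mol Si, 0.98930 mol O.
Total oxygen = 1.97352 mol. Normalization factor = 4/1.97352 = 2.02684.
Si per 4 O = 0.49465 × 2.02684 = 1.003.

1.003 Si apfu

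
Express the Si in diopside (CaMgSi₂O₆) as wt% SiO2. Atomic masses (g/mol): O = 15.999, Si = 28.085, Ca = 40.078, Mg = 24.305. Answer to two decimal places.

55.49 wt%

M(CaMgSi₂O₆) = 216.547 g/mol; M(SiO2) = 60.083 g/mol.
Moles SiO2 per formula unit = 2 Si ÷ 1 = 2.0000.
SiO2 fraction = (2.0000 × 60.083) / 216.547 = 120.166/216.547 = 0.5549.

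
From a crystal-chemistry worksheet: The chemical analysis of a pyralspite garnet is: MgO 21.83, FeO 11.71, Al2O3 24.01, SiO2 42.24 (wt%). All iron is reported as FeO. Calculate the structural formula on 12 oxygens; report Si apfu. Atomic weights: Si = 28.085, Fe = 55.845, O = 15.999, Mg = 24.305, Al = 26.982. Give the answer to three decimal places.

21.83 wt% MgO ÷ 40.304 g/mol = 0.54163 mol, giving 0.54163 Mg and 0.54163 O.
11.71 wt% FeO ÷ 71.844 g/mol = 0.16299 mol, giving 0.16299 Fe and 0.16299 O.
24.01 wt% Al2O3 ÷ 101.961 g/mol = 0.23548 mol, giving 0.47096 Al and 0.70644 O.
42.24 wt% SiO2 ÷ 60.083 g/mol = 0.70303 mol, giving 0.70303 Si and 1.40606 O.
Oxygen sums to 2.81712; scaling by 12/2.81712 = 4.25967 puts the formula on 12 O.
Si: 0.70303 × 4.25967 = 2.995 atoms per formula unit.

2.995 Si apfu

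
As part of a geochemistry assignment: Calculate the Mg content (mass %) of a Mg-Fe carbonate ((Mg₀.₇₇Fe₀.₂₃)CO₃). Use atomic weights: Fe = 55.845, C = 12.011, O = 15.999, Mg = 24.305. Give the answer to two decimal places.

Molar mass of (Mg₀.₇₇Fe₀.₂₃)CO₃: 0.77*24.305 + 0.23*55.845 + 1*12.011 + 3*15.999 = 91.567 g/mol.
Mass of Mg per formula unit: 0.77 × 24.305 = 18.715 g.
Weight fraction Mg = 18.715 / 91.567 = 0.2044.

20.44 mass %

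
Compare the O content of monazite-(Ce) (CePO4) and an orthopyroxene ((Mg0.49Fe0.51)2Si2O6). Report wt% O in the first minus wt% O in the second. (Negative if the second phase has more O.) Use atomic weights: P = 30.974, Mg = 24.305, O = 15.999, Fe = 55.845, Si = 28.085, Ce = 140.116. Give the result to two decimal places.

-13.99 percentage points

O in CePO4: molar mass 235.086 g/mol; 4×15.999 = 63.996 g → 27.22 wt%.
O in (Mg0.49Fe0.51)2Si2O6: molar mass 232.945 g/mol; 6×15.999 = 95.994 g → 41.21 wt%.
Difference = 27.22 − 41.21 = -13.99 percentage points.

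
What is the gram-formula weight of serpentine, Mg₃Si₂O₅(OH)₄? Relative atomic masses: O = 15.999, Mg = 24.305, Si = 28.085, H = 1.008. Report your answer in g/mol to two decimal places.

277.11 g/mol

M = 3*24.305 + 2*28.085 + 9*15.999 + 4*1.008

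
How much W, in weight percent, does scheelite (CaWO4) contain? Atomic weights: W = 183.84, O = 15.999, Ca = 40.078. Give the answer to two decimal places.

63.85 weight percent

Molar mass of CaWO4: 1·40.078 + 1·183.84 + 4·15.999 = 287.914 g/mol.
Mass of W per formula unit: 1 × 183.84 = 183.840 g.
Weight fraction W = 183.840 / 287.914 = 0.6385.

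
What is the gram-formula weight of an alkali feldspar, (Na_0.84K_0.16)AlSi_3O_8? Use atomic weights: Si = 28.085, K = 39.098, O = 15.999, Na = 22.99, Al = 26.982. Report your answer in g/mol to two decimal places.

M = 0.84*22.99 + 0.16*39.098 + 1*26.982 + 3*28.085 + 8*15.999

264.80 g/mol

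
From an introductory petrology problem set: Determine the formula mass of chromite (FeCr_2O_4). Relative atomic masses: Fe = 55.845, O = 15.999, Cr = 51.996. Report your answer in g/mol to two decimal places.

M = 1·55.845 + 2·51.996 + 4·15.999

223.83 g/mol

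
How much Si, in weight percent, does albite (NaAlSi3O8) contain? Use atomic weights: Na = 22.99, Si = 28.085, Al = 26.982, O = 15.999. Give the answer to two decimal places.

32.13 weight percent

M(NaAlSi3O8) = 262.219 g/mol.
Si contributes 3 × 28.085 = 84.255 g per mole.
84.255/262.219 = 0.3213 → 32.13%.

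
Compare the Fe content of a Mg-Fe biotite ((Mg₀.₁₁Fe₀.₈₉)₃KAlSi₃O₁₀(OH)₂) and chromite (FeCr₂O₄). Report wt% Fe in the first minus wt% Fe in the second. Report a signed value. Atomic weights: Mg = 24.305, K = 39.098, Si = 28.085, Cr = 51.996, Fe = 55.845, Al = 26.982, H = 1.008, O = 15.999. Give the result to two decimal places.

4.78 percentage points

First mineral: 149.106 g Fe in 501.466 g formula = 29.73 wt% Fe.
Second mineral: 55.845 g Fe in 223.833 g formula = 24.95 wt% Fe.
29.73% − 24.95% gives a difference of 4.78 percentage points.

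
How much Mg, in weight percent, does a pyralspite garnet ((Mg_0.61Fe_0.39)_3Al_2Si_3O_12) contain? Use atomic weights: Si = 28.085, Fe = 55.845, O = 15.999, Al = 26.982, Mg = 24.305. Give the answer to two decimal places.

10.11 weight percent

Molar mass of (Mg_0.61Fe_0.39)_3Al_2Si_3O_12: 1.83·24.305 + 1.17·55.845 + 2·26.982 + 3·28.085 + 12·15.999 = 440.024 g/mol.
Mass of Mg per formula unit: 1.83 × 24.305 = 44.478 g.
Weight fraction Mg = 44.478 / 440.024 = 0.1011.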